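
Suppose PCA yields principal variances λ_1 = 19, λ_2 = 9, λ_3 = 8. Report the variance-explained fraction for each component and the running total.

Step 1 — total variance = trace(Sigma) = Σ λ_i = 19 + 9 + 8 = 36.

Step 2 — fraction explained by component i = λ_i / Σ λ:
  PC1: 19/36 = 0.5278
  PC2: 9/36 = 0.25
  PC3: 8/36 = 0.2222

Step 3 — cumulative fraction after k components = (λ_1 + ... + λ_k) / Σ λ:
  k = 1: 19/36 = 0.5278
  k = 2: (19 + 9)/36 = 28/36 = 0.7778
  k = 3: (19 + 9 + 8)/36 = 36/36 = 1

Summary (fraction, with percent):

explained: PC1 0.5278 (52.78%), PC2 0.25 (25%), PC3 0.2222 (22.22%);  cumulative: 0.5278, 0.7778, 1


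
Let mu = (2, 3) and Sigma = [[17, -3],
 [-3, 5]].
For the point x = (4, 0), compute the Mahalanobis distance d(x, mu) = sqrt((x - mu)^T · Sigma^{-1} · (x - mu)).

Step 1 — centre the observation: (x - mu) = (2, -3).

Step 2 — invert Sigma. det(Sigma) = 17·5 - (-3)² = 76.
  Sigma^{-1} = (1/det) · [[d, -b], [-b, a]] = [[0.0658, 0.0395],
 [0.0395, 0.2237]].

Step 3 — form the quadratic (x - mu)^T · Sigma^{-1} · (x - mu):
  Sigma^{-1} · (x - mu) = (0.0132, -0.5921).
  (x - mu)^T · [Sigma^{-1} · (x - mu)] = (2)·(0.0132) + (-3)·(-0.5921) = 1.8026.

Step 4 — take square root: d = √(1.8026) ≈ 1.3426.

d(x, mu) = √(1.8026) ≈ 1.3426


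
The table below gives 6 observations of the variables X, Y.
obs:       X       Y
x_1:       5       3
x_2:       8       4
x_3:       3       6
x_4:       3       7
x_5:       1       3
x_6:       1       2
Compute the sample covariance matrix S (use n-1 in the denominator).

Step 1 — column means:
  mean(X) = (5 + 8 + 3 + 3 + 1 + 1) / 6 = 21/6 = 3.5
  mean(Y) = (3 + 4 + 6 + 7 + 3 + 2) / 6 = 25/6 = 4.1667

Step 2 — sample covariance S[i,j] = (1/(n-1)) · Σ_k (x_{k,i} - mean_i) · (x_{k,j} - mean_j), with n-1 = 5.
  S[X,X] = ((1.5)·(1.5) + (4.5)·(4.5) + (-0.5)·(-0.5) + (-0.5)·(-0.5) + (-2.5)·(-2.5) + (-2.5)·(-2.5)) / 5 = 35.5/5 = 7.1
  S[X,Y] = ((1.5)·(-1.1667) + (4.5)·(-0.1667) + (-0.5)·(1.8333) + (-0.5)·(2.8333) + (-2.5)·(-1.1667) + (-2.5)·(-2.1667)) / 5 = 3.5/5 = 0.7
  S[Y,Y] = ((-1.1667)·(-1.1667) + (-0.1667)·(-0.1667) + (1.8333)·(1.8333) + (2.8333)·(2.8333) + (-1.1667)·(-1.1667) + (-2.1667)·(-2.1667)) / 5 = 18.8333/5 = 3.7667

S is symmetric (S[j,i] = S[i,j]). Assembling:

S = [[7.1, 0.7],
 [0.7, 3.7667]]


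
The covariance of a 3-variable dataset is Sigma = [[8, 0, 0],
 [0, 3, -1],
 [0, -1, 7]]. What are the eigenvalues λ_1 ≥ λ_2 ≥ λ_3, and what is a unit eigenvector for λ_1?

Step 1 — characteristic polynomial p(λ) = det(λI - Sigma) = λ³ - tr·λ² + c_1·λ - det, where tr = trace, c_1 = sum of the principal 2×2 minors, det = det(Sigma):
  tr = 8 + 3 + 7 = 18,
  c_1 = (8·3 - (0)²) + (8·7 - (0)²) + (3·7 - (-1)²) = 24 + 56 + 20 = 100,
  det = 8·(3·7 - (-1)²) - (0)·((0)·7 - (-1)·(0)) + (0)·((0)·(-1) - 3·(0)) = 8·(20) - (0)·(0) + (0)·(0) = 160.
  So p(λ) = λ³ - 18λ² + 100λ - 160.
Step 2 — look for an integer root (rational root theorem: any rational root is an integer divisor of 160). Testing λ = 8:
  p(8) = 512 - 1152 + 800 - 160 = 0  ✓
  Dividing out (λ - 8): p(λ) = (λ - 8)(λ² - 10λ + 20).
Step 3 — remaining eigenvalues from the quadratic λ² - 10λ + 20 = 0:
  Δ = 10² - 4·20 = 100 - 80 = 20,  λ = (10 ± √20)/2 = (10 ± 4.4721)/2 ≈ 7.2361 or 2.7639.
  Sorted: λ_1 = 8,  λ_2 = 7.2361,  λ_3 = 2.7639  (check: sum = 18 = tr ✓).

Step 4 — unit eigenvector for λ_1 = 8: v spans the null space of (Sigma - λ_1 I), whose rows are
  r_1 = (0, 0, 0),  r_2 = (0, -5, -1),  r_3 = (0, -1, -1).
  v is orthogonal to every row, so take v ∝ r_2 × r_3 = ((-5)·(-1) - (-1)·(-1), (-1)·(0) - (0)·(-1), (0)·(-1) - (-5)·(0)) = (4, 0, 0).
  Rescale (divide by 4): u = (1, 0, 0).
  ||u|| = √((1)² + (0)² + (0)²) = √(1) = 1,  v_1 = u/||u|| ≈ (1, 0, 0) (||v_1|| = 1).

λ_1 = 8,  λ_2 = 7.2361,  λ_3 = 2.7639;  v_1 ≈ (1, 0, 0)


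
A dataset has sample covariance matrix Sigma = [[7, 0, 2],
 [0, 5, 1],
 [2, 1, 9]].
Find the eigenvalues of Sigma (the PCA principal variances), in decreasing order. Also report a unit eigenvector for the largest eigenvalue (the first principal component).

Step 1 — characteristic polynomial p(λ) = det(λI - Sigma) = λ³ - tr·λ² + c_1·λ - det, where tr = trace, c_1 = sum of the principal 2×2 minors, det = det(Sigma):
  tr = 7 + 5 + 9 = 21,
  c_1 = (7·5 - (0)²) + (7·9 - (2)²) + (5·9 - (1)²) = 35 + 59 + 44 = 138,
  det = 7·(5·9 - (1)²) - (0)·((0)·9 - (1)·(2)) + (2)·((0)·(1) - 5·(2)) = 7·(44) - (0)·(-2) + (2)·(-10) = 288.
  So p(λ) = λ³ - 21λ² + 138λ - 288.
Step 2 — look for an integer root (rational root theorem: any rational root is an integer divisor of 288). Testing λ = 6:
  p(6) = 216 - 756 + 828 - 288 = 0  ✓
  Dividing out (λ - 6): p(λ) = (λ - 6)(λ² - 15λ + 48).
Step 3 — remaining eigenvalues from the quadratic λ² - 15λ + 48 = 0:
  Δ = 15² - 4·48 = 225 - 192 = 33,  λ = (15 ± √33)/2 = (15 ± 5.7446)/2 ≈ 10.3723 or 4.6277.
  Sorted: λ_1 = 10.3723,  λ_2 = 6,  λ_3 = 4.6277  (check: sum = 21 = tr ✓).

Step 4 — unit eigenvector for λ_1 ≈ 10.3723: v spans the null space of (Sigma - λ_1 I), whose rows are
  r_1 = (-3.3723, 0, 2),  r_2 = (0, -5.3723, 1),  r_3 = (2, 1, -1.3723).
  v is orthogonal to every row, so take v ∝ r_1 × r_2 = ((0)·(1) - (2)·(-5.3723), (2)·(0) - (-3.3723)·(1), (-3.3723)·(-5.3723) - (0)·(0)) ≈ (10.7446, 3.3723, 18.1168).
  Let u = (10.7446, 3.3723, 18.1168).
  ||u|| = √((10.7446)² + (3.3723)² + (18.1168)²) = √(455.0379) ≈ 21.3316,  v_1 = u/||u|| ≈ (0.5037, 0.1581, 0.8493) (||v_1|| = 1).

λ_1 = 10.3723,  λ_2 = 6,  λ_3 = 4.6277;  v_1 ≈ (0.5037, 0.1581, 0.8493)


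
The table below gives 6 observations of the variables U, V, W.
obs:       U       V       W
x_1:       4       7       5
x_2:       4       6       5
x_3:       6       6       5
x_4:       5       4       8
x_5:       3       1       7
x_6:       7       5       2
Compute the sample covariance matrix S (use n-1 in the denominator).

Step 1 — column means:
  mean(U) = (4 + 4 + 6 + 5 + 3 + 7) / 6 = 29/6 = 4.8333
  mean(V) = (7 + 6 + 6 + 4 + 1 + 5) / 6 = 29/6 = 4.8333
  mean(W) = (5 + 5 + 5 + 8 + 7 + 2) / 6 = 32/6 = 5.3333

Step 2 — sample covariance S[i,j] = (1/(n-1)) · Σ_k (x_{k,i} - mean_i) · (x_{k,j} - mean_j), with n-1 = 5.
  S[U,U] = ((-0.8333)·(-0.8333) + (-0.8333)·(-0.8333) + (1.1667)·(1.1667) + (0.1667)·(0.1667) + (-1.8333)·(-1.8333) + (2.1667)·(2.1667)) / 5 = 10.8333/5 = 2.1667
  S[U,V] = ((-0.8333)·(2.1667) + (-0.8333)·(1.1667) + (1.1667)·(1.1667) + (0.1667)·(-0.8333) + (-1.8333)·(-3.8333) + (2.1667)·(0.1667)) / 5 = 5.8333/5 = 1.1667
  S[U,W] = ((-0.8333)·(-0.3333) + (-0.8333)·(-0.3333) + (1.1667)·(-0.3333) + (0.1667)·(2.6667) + (-1.8333)·(1.6667) + (2.1667)·(-3.3333)) / 5 = -9.6667/5 = -1.9333
  S[V,V] = ((2.1667)·(2.1667) + (1.1667)·(1.1667) + (1.1667)·(1.1667) + (-0.8333)·(-0.8333) + (-3.8333)·(-3.8333) + (0.1667)·(0.1667)) / 5 = 22.8333/5 = 4.5667
  S[V,W] = ((2.1667)·(-0.3333) + (1.1667)·(-0.3333) + (1.1667)·(-0.3333) + (-0.8333)·(2.6667) + (-3.8333)·(1.6667) + (0.1667)·(-3.3333)) / 5 = -10.6667/5 = -2.1333
  S[W,W] = ((-0.3333)·(-0.3333) + (-0.3333)·(-0.3333) + (-0.3333)·(-0.3333) + (2.6667)·(2.6667) + (1.6667)·(1.6667) + (-3.3333)·(-3.3333)) / 5 = 21.3333/5 = 4.2667

S is symmetric (S[j,i] = S[i,j]). Assembling:

S = [[2.1667, 1.1667, -1.9333],
 [1.1667, 4.5667, -2.1333],
 [-1.9333, -2.1333, 4.2667]]


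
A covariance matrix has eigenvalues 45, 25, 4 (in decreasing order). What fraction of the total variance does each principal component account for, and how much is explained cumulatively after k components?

Step 1 — total variance = trace(Sigma) = Σ λ_i = 45 + 25 + 4 = 74.

Step 2 — fraction explained by component i = λ_i / Σ λ:
  PC1: 45/74 = 0.6081
  PC2: 25/74 = 0.3378
  PC3: 4/74 = 0.0541

Step 3 — cumulative fraction after k components = (λ_1 + ... + λ_k) / Σ λ:
  k = 1: 45/74 = 0.6081
  k = 2: (45 + 25)/74 = 70/74 = 0.9459
  k = 3: (45 + 25 + 4)/74 = 74/74 = 1

Summary (fraction, with percent):

explained: PC1 0.6081 (60.81%), PC2 0.3378 (33.78%), PC3 0.0541 (5.41%);  cumulative: 0.6081, 0.9459, 1


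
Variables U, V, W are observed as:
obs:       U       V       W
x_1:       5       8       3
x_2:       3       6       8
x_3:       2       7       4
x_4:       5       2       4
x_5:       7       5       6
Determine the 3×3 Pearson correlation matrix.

Step 1 — column means:
  mean(U) = (5 + 3 + 2 + 5 + 7) / 5 = 22/5 = 4.4
  mean(V) = (8 + 6 + 7 + 2 + 5) / 5 = 28/5 = 5.6
  mean(W) = (3 + 8 + 4 + 4 + 6) / 5 = 25/5 = 5

Step 2 — sample variances and covariances s[i,j] = (1/(n-1)) · Σ_k (x_{k,i} - mean_i) · (x_{k,j} - mean_j), with n-1 = 4:
  s[U,U] = ((0.6)·(0.6) + (-1.4)·(-1.4) + (-2.4)·(-2.4) + (0.6)·(0.6) + (2.6)·(2.6)) / 4 = 15.2/4 = 3.8
  s[U,V] = ((0.6)·(2.4) + (-1.4)·(0.4) + (-2.4)·(1.4) + (0.6)·(-3.6) + (2.6)·(-0.6)) / 4 = -6.2/4 = -1.55
  s[U,W] = ((0.6)·(-2) + (-1.4)·(3) + (-2.4)·(-1) + (0.6)·(-1) + (2.6)·(1)) / 4 = -1/4 = -0.25
  s[V,V] = ((2.4)·(2.4) + (0.4)·(0.4) + (1.4)·(1.4) + (-3.6)·(-3.6) + (-0.6)·(-0.6)) / 4 = 21.2/4 = 5.3
  s[V,W] = ((2.4)·(-2) + (0.4)·(3) + (1.4)·(-1) + (-3.6)·(-1) + (-0.6)·(1)) / 4 = -2/4 = -0.5
  s[W,W] = ((-2)·(-2) + (3)·(3) + (-1)·(-1) + (-1)·(-1) + (1)·(1)) / 4 = 16/4 = 4
  Sample standard deviations s_i = √(s[i,i]):
  s(U) = √(3.8) = 1.9494
  s(V) = √(5.3) = 2.3022
  s(W) = √(4) = 2

Step 3 — r_{ij} = s_{ij} / (s_i · s_j):
  r[U,U] = 1 (diagonal).
  r[U,V] = -1.55 / (1.9494 · 2.3022) = -1.55 / 4.4878 = -0.3454
  r[U,W] = -0.25 / (1.9494 · 2) = -0.25 / 3.8987 = -0.0641
  r[V,V] = 1 (diagonal).
  r[V,W] = -0.5 / (2.3022 · 2) = -0.5 / 4.6043 = -0.1086
  r[W,W] = 1 (diagonal).

R is symmetric with unit diagonal. Assembling:

R = [[1, -0.3454, -0.0641],
 [-0.3454, 1, -0.1086],
 [-0.0641, -0.1086, 1]]


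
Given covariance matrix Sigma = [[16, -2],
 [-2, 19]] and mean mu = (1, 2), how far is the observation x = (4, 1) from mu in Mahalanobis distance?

Step 1 — centre the observation: (x - mu) = (3, -1).

Step 2 — invert Sigma. det(Sigma) = 16·19 - (-2)² = 300.
  Sigma^{-1} = (1/det) · [[d, -b], [-b, a]] = [[0.0633, 0.0067],
 [0.0067, 0.0533]].

Step 3 — form the quadratic (x - mu)^T · Sigma^{-1} · (x - mu):
  Sigma^{-1} · (x - mu) = (0.1833, -0.0333).
  (x - mu)^T · [Sigma^{-1} · (x - mu)] = (3)·(0.1833) + (-1)·(-0.0333) = 0.5833.

Step 4 — take square root: d = √(0.5833) ≈ 0.7638.

d(x, mu) = √(0.5833) ≈ 0.7638


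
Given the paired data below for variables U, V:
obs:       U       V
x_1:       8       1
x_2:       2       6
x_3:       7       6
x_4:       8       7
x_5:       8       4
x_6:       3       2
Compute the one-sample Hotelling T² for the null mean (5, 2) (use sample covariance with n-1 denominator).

Step 1 — sample mean vector:
  mean(U) = (8 + 2 + 7 + 8 + 8 + 3) / 6 = 36/6 = 6
  mean(V) = (1 + 6 + 6 + 7 + 4 + 2) / 6 = 26/6 = 4.3333
  x̄ = (6, 4.3333),  deviation x̄ - mu_0 = (6, 4.3333) - (5, 2) = (1, 2.3333).

Step 2 — sample covariance matrix, S[i,j] = (1/(n-1)) · Σ_k (x_{k,i} - mean_i) · (x_{k,j} - mean_j), divisor n-1 = 5:
  S[U,U] = ((2)·(2) + (-4)·(-4) + (1)·(1) + (2)·(2) + (2)·(2) + (-3)·(-3)) / 5 = 38/5 = 7.6
  S[U,V] = ((2)·(-3.3333) + (-4)·(1.6667) + (1)·(1.6667) + (2)·(2.6667) + (2)·(-0.3333) + (-3)·(-2.3333)) / 5 = 0/5 = 0
  S[V,V] = ((-3.3333)·(-3.3333) + (1.6667)·(1.6667) + (1.6667)·(1.6667) + (2.6667)·(2.6667) + (-0.3333)·(-0.3333) + (-2.3333)·(-2.3333)) / 5 = 29.3333/5 = 5.8667
  S = [[7.6, 0],
 [0, 5.8667]].

Step 3 — invert S. det(S) = 7.6·5.8667 - (0)² = 44.5867.
  S^{-1} = (1/det) · [[d, -b], [-b, a]] = [[0.1316, 0],
 [0, 0.1705]].

Step 4 — quadratic form (x̄ - mu_0)^T · S^{-1} · (x̄ - mu_0):
  S^{-1} · (x̄ - mu_0) = (0.1316, 0.3977),
  (x̄ - mu_0)^T · [...] = (1)·(0.1316) + (2.3333)·(0.3977) = 1.0596.

Step 5 — scale by n: T² = 6 · 1.0596 = 6.3577.

T² ≈ 6.3577


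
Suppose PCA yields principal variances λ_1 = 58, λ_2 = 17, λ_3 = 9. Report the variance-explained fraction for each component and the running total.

Step 1 — total variance = trace(Sigma) = Σ λ_i = 58 + 17 + 9 = 84.

Step 2 — fraction explained by component i = λ_i / Σ λ:
  PC1: 58/84 = 0.6905
  PC2: 17/84 = 0.2024
  PC3: 9/84 = 0.1071

Step 3 — cumulative fraction after k components = (λ_1 + ... + λ_k) / Σ λ:
  k = 1: 58/84 = 0.6905
  k = 2: (58 + 17)/84 = 75/84 = 0.8929
  k = 3: (58 + 17 + 9)/84 = 84/84 = 1

Summary (fraction, with percent):

explained: PC1 0.6905 (69.05%), PC2 0.2024 (20.24%), PC3 0.1071 (10.71%);  cumulative: 0.6905, 0.8929, 1


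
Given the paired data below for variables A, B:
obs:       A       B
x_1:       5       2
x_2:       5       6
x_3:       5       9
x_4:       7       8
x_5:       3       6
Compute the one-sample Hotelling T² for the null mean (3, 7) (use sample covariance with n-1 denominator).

Step 1 — sample mean vector:
  mean(A) = (5 + 5 + 5 + 7 + 3) / 5 = 25/5 = 5
  mean(B) = (2 + 6 + 9 + 8 + 6) / 5 = 31/5 = 6.2
  x̄ = (5, 6.2),  deviation x̄ - mu_0 = (5, 6.2) - (3, 7) = (2, -0.8).

Step 2 — sample covariance matrix, S[i,j] = (1/(n-1)) · Σ_k (x_{k,i} - mean_i) · (x_{k,j} - mean_j), divisor n-1 = 4:
  S[A,A] = ((0)·(0) + (0)·(0) + (0)·(0) + (2)·(2) + (-2)·(-2)) / 4 = 8/4 = 2
  S[A,B] = ((0)·(-4.2) + (0)·(-0.2) + (0)·(2.8) + (2)·(1.8) + (-2)·(-0.2)) / 4 = 4/4 = 1
  S[B,B] = ((-4.2)·(-4.2) + (-0.2)·(-0.2) + (2.8)·(2.8) + (1.8)·(1.8) + (-0.2)·(-0.2)) / 4 = 28.8/4 = 7.2
  S = [[2, 1],
 [1, 7.2]].

Step 3 — invert S. det(S) = 2·7.2 - (1)² = 13.4.
  S^{-1} = (1/det) · [[d, -b], [-b, a]] = [[0.5373, -0.0746],
 [-0.0746, 0.1493]].

Step 4 — quadratic form (x̄ - mu_0)^T · S^{-1} · (x̄ - mu_0):
  S^{-1} · (x̄ - mu_0) = (1.1343, -0.2687),
  (x̄ - mu_0)^T · [...] = (2)·(1.1343) + (-0.8)·(-0.2687) = 2.4836.

Step 5 — scale by n: T² = 5 · 2.4836 = 12.4179.

T² ≈ 12.4179


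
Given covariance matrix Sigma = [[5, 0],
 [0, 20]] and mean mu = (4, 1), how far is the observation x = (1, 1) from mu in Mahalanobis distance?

Step 1 — centre the observation: (x - mu) = (-3, 0).

Step 2 — invert Sigma. det(Sigma) = 5·20 - (0)² = 100.
  Sigma^{-1} = (1/det) · [[d, -b], [-b, a]] = [[0.2, 0],
 [0, 0.05]].

Step 3 — form the quadratic (x - mu)^T · Sigma^{-1} · (x - mu):
  Sigma^{-1} · (x - mu) = (-0.6, 0).
  (x - mu)^T · [Sigma^{-1} · (x - mu)] = (-3)·(-0.6) + (0)·(0) = 1.8.

Step 4 — take square root: d = √(1.8) ≈ 1.3416.

d(x, mu) = √(1.8) ≈ 1.3416


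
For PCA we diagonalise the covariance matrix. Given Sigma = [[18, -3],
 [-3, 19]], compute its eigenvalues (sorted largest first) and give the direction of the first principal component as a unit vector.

Step 1 — characteristic polynomial of 2×2 Sigma:
  det(Sigma - λI) = λ² - trace · λ + det = 0.
  trace = 18 + 19 = 37, det = 18·19 - (-3)² = 333.
Step 2 — discriminant:
  Δ = trace² - 4·det = 1369 - 1332 = 37.
Step 3 — eigenvalues:
  λ = (trace ± √Δ)/2 = (37 ± 6.0828)/2,
  λ_1 = 21.5414,  λ_2 = 15.4586.

Step 4 — unit eigenvector for λ_1: solve (Sigma - λ_1 I)v = 0. First row:
  (18 - 21.5414)·v_x + (-3)·v_y = 0, i.e. (-3.5414)·v_x + (-3)·v_y = 0,
  so v ∝ (b, λ_1 - a) = (-3, 3.5414); multiply by -1 so the first entry is positive: u = (3, -3.5414).
  ||u|| = √((3)² + (-3.5414)²) = √(21.5414) ≈ 4.6413,
  v_1 = u/||u|| ≈ (0.6464, -0.763) (||v_1|| = 1).

λ_1 = 21.5414,  λ_2 = 15.4586;  v_1 ≈ (0.6464, -0.763)


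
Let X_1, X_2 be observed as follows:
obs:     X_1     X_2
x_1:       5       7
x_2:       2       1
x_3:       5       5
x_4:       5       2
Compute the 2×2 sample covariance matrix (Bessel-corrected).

Step 1 — column means:
  mean(X_1) = (5 + 2 + 5 + 5) / 4 = 17/4 = 4.25
  mean(X_2) = (7 + 1 + 5 + 2) / 4 = 15/4 = 3.75

Step 2 — sample covariance S[i,j] = (1/(n-1)) · Σ_k (x_{k,i} - mean_i) · (x_{k,j} - mean_j), with n-1 = 3.
  S[X_1,X_1] = ((0.75)·(0.75) + (-2.25)·(-2.25) + (0.75)·(0.75) + (0.75)·(0.75)) / 3 = 6.75/3 = 2.25
  S[X_1,X_2] = ((0.75)·(3.25) + (-2.25)·(-2.75) + (0.75)·(1.25) + (0.75)·(-1.75)) / 3 = 8.25/3 = 2.75
  S[X_2,X_2] = ((3.25)·(3.25) + (-2.75)·(-2.75) + (1.25)·(1.25) + (-1.75)·(-1.75)) / 3 = 22.75/3 = 7.5833

S is symmetric (S[j,i] = S[i,j]). Assembling:

S = [[2.25, 2.75],
 [2.75, 7.5833]]


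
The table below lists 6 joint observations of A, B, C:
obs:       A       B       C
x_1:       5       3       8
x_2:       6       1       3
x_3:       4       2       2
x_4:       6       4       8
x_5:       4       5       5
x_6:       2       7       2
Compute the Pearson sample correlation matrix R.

Step 1 — column means:
  mean(A) = (5 + 6 + 4 + 6 + 4 + 2) / 6 = 27/6 = 4.5
  mean(B) = (3 + 1 + 2 + 4 + 5 + 7) / 6 = 22/6 = 3.6667
  mean(C) = (8 + 3 + 2 + 8 + 5 + 2) / 6 = 28/6 = 4.6667

Step 2 — sample variances and covariances s[i,j] = (1/(n-1)) · Σ_k (x_{k,i} - mean_i) · (x_{k,j} - mean_j), with n-1 = 5:
  s[A,A] = ((0.5)·(0.5) + (1.5)·(1.5) + (-0.5)·(-0.5) + (1.5)·(1.5) + (-0.5)·(-0.5) + (-2.5)·(-2.5)) / 5 = 11.5/5 = 2.3
  s[A,B] = ((0.5)·(-0.6667) + (1.5)·(-2.6667) + (-0.5)·(-1.6667) + (1.5)·(0.3333) + (-0.5)·(1.3333) + (-2.5)·(3.3333)) / 5 = -12/5 = -2.4
  s[A,C] = ((0.5)·(3.3333) + (1.5)·(-1.6667) + (-0.5)·(-2.6667) + (1.5)·(3.3333) + (-0.5)·(0.3333) + (-2.5)·(-2.6667)) / 5 = 12/5 = 2.4
  s[B,B] = ((-0.6667)·(-0.6667) + (-2.6667)·(-2.6667) + (-1.6667)·(-1.6667) + (0.3333)·(0.3333) + (1.3333)·(1.3333) + (3.3333)·(3.3333)) / 5 = 23.3333/5 = 4.6667
  s[B,C] = ((-0.6667)·(3.3333) + (-2.6667)·(-1.6667) + (-1.6667)·(-2.6667) + (0.3333)·(3.3333) + (1.3333)·(0.3333) + (3.3333)·(-2.6667)) / 5 = -0.6667/5 = -0.1333
  s[C,C] = ((3.3333)·(3.3333) + (-1.6667)·(-1.6667) + (-2.6667)·(-2.6667) + (3.3333)·(3.3333) + (0.3333)·(0.3333) + (-2.6667)·(-2.6667)) / 5 = 39.3333/5 = 7.8667
  Sample standard deviations s_i = √(s[i,i]):
  s(A) = √(2.3) = 1.5166
  s(B) = √(4.6667) = 2.1602
  s(C) = √(7.8667) = 2.8048

Step 3 — r_{ij} = s_{ij} / (s_i · s_j):
  r[A,A] = 1 (diagonal).
  r[A,B] = -2.4 / (1.5166 · 2.1602) = -2.4 / 3.2762 = -0.7326
  r[A,C] = 2.4 / (1.5166 · 2.8048) = 2.4 / 4.2536 = 0.5642
  r[B,B] = 1 (diagonal).
  r[B,C] = -0.1333 / (2.1602 · 2.8048) = -0.1333 / 6.059 = -0.022
  r[C,C] = 1 (diagonal).

R is symmetric with unit diagonal. Assembling:

R = [[1, -0.7326, 0.5642],
 [-0.7326, 1, -0.022],
 [0.5642, -0.022, 1]]


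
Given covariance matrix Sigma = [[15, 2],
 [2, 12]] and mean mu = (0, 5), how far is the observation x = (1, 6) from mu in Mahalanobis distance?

Step 1 — centre the observation: (x - mu) = (1, 1).

Step 2 — invert Sigma. det(Sigma) = 15·12 - (2)² = 176.
  Sigma^{-1} = (1/det) · [[d, -b], [-b, a]] = [[0.0682, -0.0114],
 [-0.0114, 0.0852]].

Step 3 — form the quadratic (x - mu)^T · Sigma^{-1} · (x - mu):
  Sigma^{-1} · (x - mu) = (0.0568, 0.0739).
  (x - mu)^T · [Sigma^{-1} · (x - mu)] = (1)·(0.0568) + (1)·(0.0739) = 0.1307.

Step 4 — take square root: d = √(0.1307) ≈ 0.3615.

d(x, mu) = √(0.1307) ≈ 0.3615


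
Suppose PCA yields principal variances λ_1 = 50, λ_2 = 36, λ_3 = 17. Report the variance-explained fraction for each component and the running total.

Step 1 — total variance = trace(Sigma) = Σ λ_i = 50 + 36 + 17 = 103.

Step 2 — fraction explained by component i = λ_i / Σ λ:
  PC1: 50/103 = 0.4854
  PC2: 36/103 = 0.3495
  PC3: 17/103 = 0.165

Step 3 — cumulative fraction after k components = (λ_1 + ... + λ_k) / Σ λ:
  k = 1: 50/103 = 0.4854
  k = 2: (50 + 36)/103 = 86/103 = 0.835
  k = 3: (50 + 36 + 17)/103 = 103/103 = 1

Summary (fraction, with percent):

explained: PC1 0.4854 (48.54%), PC2 0.3495 (34.95%), PC3 0.165 (16.5%);  cumulative: 0.4854, 0.835, 1


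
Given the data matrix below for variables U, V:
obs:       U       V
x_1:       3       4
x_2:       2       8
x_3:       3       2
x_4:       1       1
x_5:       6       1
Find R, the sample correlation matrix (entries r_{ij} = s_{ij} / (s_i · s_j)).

Step 1 — column means:
  mean(U) = (3 + 2 + 3 + 1 + 6) / 5 = 15/5 = 3
  mean(V) = (4 + 8 + 2 + 1 + 1) / 5 = 16/5 = 3.2

Step 2 — sample variances and covariances s[i,j] = (1/(n-1)) · Σ_k (x_{k,i} - mean_i) · (x_{k,j} - mean_j), with n-1 = 4:
  s[U,U] = ((0)·(0) + (-1)·(-1) + (0)·(0) + (-2)·(-2) + (3)·(3)) / 4 = 14/4 = 3.5
  s[U,V] = ((0)·(0.8) + (-1)·(4.8) + (0)·(-1.2) + (-2)·(-2.2) + (3)·(-2.2)) / 4 = -7/4 = -1.75
  s[V,V] = ((0.8)·(0.8) + (4.8)·(4.8) + (-1.2)·(-1.2) + (-2.2)·(-2.2) + (-2.2)·(-2.2)) / 4 = 34.8/4 = 8.7
  Sample standard deviations s_i = √(s[i,i]):
  s(U) = √(3.5) = 1.8708
  s(V) = √(8.7) = 2.9496

Step 3 — r_{ij} = s_{ij} / (s_i · s_j):
  r[U,U] = 1 (diagonal).
  r[U,V] = -1.75 / (1.8708 · 2.9496) = -1.75 / 5.5182 = -0.3171
  r[V,V] = 1 (diagonal).

R is symmetric with unit diagonal. Assembling:

R = [[1, -0.3171],
 [-0.3171, 1]]


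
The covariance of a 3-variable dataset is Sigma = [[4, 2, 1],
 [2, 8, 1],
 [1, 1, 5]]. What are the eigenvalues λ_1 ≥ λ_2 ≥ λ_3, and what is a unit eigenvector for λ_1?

Step 1 — characteristic polynomial p(λ) = det(λI - Sigma) = λ³ - tr·λ² + c_1·λ - det, where tr = trace, c_1 = sum of the principal 2×2 minors, det = det(Sigma):
  tr = 4 + 8 + 5 = 17,
  c_1 = (4·8 - (2)²) + (4·5 - (1)²) + (8·5 - (1)²) = 28 + 19 + 39 = 86,
  det = 4·(8·5 - (1)²) - (2)·((2)·5 - (1)·(1)) + (1)·((2)·(1) - 8·(1)) = 4·(39) - (2)·(9) + (1)·(-6) = 132.
  So p(λ) = λ³ - 17λ² + 86λ - 132.
Step 2 — look for an integer root (rational root theorem: any rational root is an integer divisor of 132). Testing λ = 3:
  p(3) = 27 - 153 + 258 - 132 = 0  ✓
  Dividing out (λ - 3): p(λ) = (λ - 3)(λ² - 14λ + 44).
Step 3 — remaining eigenvalues from the quadratic λ² - 14λ + 44 = 0:
  Δ = 14² - 4·44 = 196 - 176 = 20,  λ = (14 ± √20)/2 = (14 ± 4.4721)/2 ≈ 9.2361 or 4.7639.
  Sorted: λ_1 = 9.2361,  λ_2 = 4.7639,  λ_3 = 3  (check: sum = 17 = tr ✓).

Step 4 — unit eigenvector for λ_1 ≈ 9.2361: v spans the null space of (Sigma - λ_1 I), whose rows are
  r_1 = (-5.2361, 2, 1),  r_2 = (2, -1.2361, 1),  r_3 = (1, 1, -4.2361).
  v is orthogonal to every row, so take v ∝ r_1 × r_2 = ((2)·(1) - (1)·(-1.2361), (1)·(2) - (-5.2361)·(1), (-5.2361)·(-1.2361) - (2)·(2)) ≈ (3.2361, 7.2361, 2.4721).
  Let u = (3.2361, 7.2361, 2.4721).
  ||u|| = √((3.2361)² + (7.2361)² + (2.4721)²) = √(68.9443) ≈ 8.3033,  v_1 = u/||u|| ≈ (0.3897, 0.8715, 0.2977) (||v_1|| = 1).

λ_1 = 9.2361,  λ_2 = 4.7639,  λ_3 = 3;  v_1 ≈ (0.3897, 0.8715, 0.2977)


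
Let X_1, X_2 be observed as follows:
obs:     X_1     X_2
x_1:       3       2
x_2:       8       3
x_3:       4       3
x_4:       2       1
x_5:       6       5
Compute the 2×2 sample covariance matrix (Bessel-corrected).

Step 1 — column means:
  mean(X_1) = (3 + 8 + 4 + 2 + 6) / 5 = 23/5 = 4.6
  mean(X_2) = (2 + 3 + 3 + 1 + 5) / 5 = 14/5 = 2.8

Step 2 — sample covariance S[i,j] = (1/(n-1)) · Σ_k (x_{k,i} - mean_i) · (x_{k,j} - mean_j), with n-1 = 4.
  S[X_1,X_1] = ((-1.6)·(-1.6) + (3.4)·(3.4) + (-0.6)·(-0.6) + (-2.6)·(-2.6) + (1.4)·(1.4)) / 4 = 23.2/4 = 5.8
  S[X_1,X_2] = ((-1.6)·(-0.8) + (3.4)·(0.2) + (-0.6)·(0.2) + (-2.6)·(-1.8) + (1.4)·(2.2)) / 4 = 9.6/4 = 2.4
  S[X_2,X_2] = ((-0.8)·(-0.8) + (0.2)·(0.2) + (0.2)·(0.2) + (-1.8)·(-1.8) + (2.2)·(2.2)) / 4 = 8.8/4 = 2.2

S is symmetric (S[j,i] = S[i,j]). Assembling:

S = [[5.8, 2.4],
 [2.4, 2.2]]


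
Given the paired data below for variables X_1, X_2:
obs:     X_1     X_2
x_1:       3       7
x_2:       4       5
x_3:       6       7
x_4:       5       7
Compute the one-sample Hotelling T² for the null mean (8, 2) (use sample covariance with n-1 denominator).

Step 1 — sample mean vector:
  mean(X_1) = (3 + 4 + 6 + 5) / 4 = 18/4 = 4.5
  mean(X_2) = (7 + 5 + 7 + 7) / 4 = 26/4 = 6.5
  x̄ = (4.5, 6.5),  deviation x̄ - mu_0 = (4.5, 6.5) - (8, 2) = (-3.5, 4.5).

Step 2 — sample covariance matrix, S[i,j] = (1/(n-1)) · Σ_k (x_{k,i} - mean_i) · (x_{k,j} - mean_j), divisor n-1 = 3:
  S[X_1,X_1] = ((-1.5)·(-1.5) + (-0.5)·(-0.5) + (1.5)·(1.5) + (0.5)·(0.5)) / 3 = 5/3 = 1.6667
  S[X_1,X_2] = ((-1.5)·(0.5) + (-0.5)·(-1.5) + (1.5)·(0.5) + (0.5)·(0.5)) / 3 = 1/3 = 0.3333
  S[X_2,X_2] = ((0.5)·(0.5) + (-1.5)·(-1.5) + (0.5)·(0.5) + (0.5)·(0.5)) / 3 = 3/3 = 1
  S = [[1.6667, 0.3333],
 [0.3333, 1]].

Step 3 — invert S. det(S) = 1.6667·1 - (0.3333)² = 1.5556.
  S^{-1} = (1/det) · [[d, -b], [-b, a]] = [[0.6429, -0.2143],
 [-0.2143, 1.0714]].

Step 4 — quadratic form (x̄ - mu_0)^T · S^{-1} · (x̄ - mu_0):
  S^{-1} · (x̄ - mu_0) = (-3.2143, 5.5714),
  (x̄ - mu_0)^T · [...] = (-3.5)·(-3.2143) + (4.5)·(5.5714) = 36.3214.

Step 5 — scale by n: T² = 4 · 36.3214 = 145.2857.

T² ≈ 145.2857


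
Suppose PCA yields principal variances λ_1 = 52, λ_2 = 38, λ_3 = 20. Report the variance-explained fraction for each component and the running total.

Step 1 — total variance = trace(Sigma) = Σ λ_i = 52 + 38 + 20 = 110.

Step 2 — fraction explained by component i = λ_i / Σ λ:
  PC1: 52/110 = 0.4727
  PC2: 38/110 = 0.3455
  PC3: 20/110 = 0.1818

Step 3 — cumulative fraction after k components = (λ_1 + ... + λ_k) / Σ λ:
  k = 1: 52/110 = 0.4727
  k = 2: (52 + 38)/110 = 90/110 = 0.8182
  k = 3: (52 + 38 + 20)/110 = 110/110 = 1

Summary (fraction, with percent):

explained: PC1 0.4727 (47.27%), PC2 0.3455 (34.55%), PC3 0.1818 (18.18%);  cumulative: 0.4727, 0.8182, 1


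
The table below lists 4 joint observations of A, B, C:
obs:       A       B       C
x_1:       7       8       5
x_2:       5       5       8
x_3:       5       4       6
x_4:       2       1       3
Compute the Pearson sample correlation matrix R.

Step 1 — column means:
  mean(A) = (7 + 5 + 5 + 2) / 4 = 19/4 = 4.75
  mean(B) = (8 + 5 + 4 + 1) / 4 = 18/4 = 4.5
  mean(C) = (5 + 8 + 6 + 3) / 4 = 22/4 = 5.5

Step 2 — sample variances and covariances s[i,j] = (1/(n-1)) · Σ_k (x_{k,i} - mean_i) · (x_{k,j} - mean_j), with n-1 = 3:
  s[A,A] = ((2.25)·(2.25) + (0.25)·(0.25) + (0.25)·(0.25) + (-2.75)·(-2.75)) / 3 = 12.75/3 = 4.25
  s[A,B] = ((2.25)·(3.5) + (0.25)·(0.5) + (0.25)·(-0.5) + (-2.75)·(-3.5)) / 3 = 17.5/3 = 5.8333
  s[A,C] = ((2.25)·(-0.5) + (0.25)·(2.5) + (0.25)·(0.5) + (-2.75)·(-2.5)) / 3 = 6.5/3 = 2.1667
  s[B,B] = ((3.5)·(3.5) + (0.5)·(0.5) + (-0.5)·(-0.5) + (-3.5)·(-3.5)) / 3 = 25/3 = 8.3333
  s[B,C] = ((3.5)·(-0.5) + (0.5)·(2.5) + (-0.5)·(0.5) + (-3.5)·(-2.5)) / 3 = 8/3 = 2.6667
  s[C,C] = ((-0.5)·(-0.5) + (2.5)·(2.5) + (0.5)·(0.5) + (-2.5)·(-2.5)) / 3 = 13/3 = 4.3333
  Sample standard deviations s_i = √(s[i,i]):
  s(A) = √(4.25) = 2.0616
  s(B) = √(8.3333) = 2.8868
  s(C) = √(4.3333) = 2.0817

Step 3 — r_{ij} = s_{ij} / (s_i · s_j):
  r[A,A] = 1 (diagonal).
  r[A,B] = 5.8333 / (2.0616 · 2.8868) = 5.8333 / 5.9512 = 0.9802
  r[A,C] = 2.1667 / (2.0616 · 2.0817) = 2.1667 / 4.2915 = 0.5049
  r[B,B] = 1 (diagonal).
  r[B,C] = 2.6667 / (2.8868 · 2.0817) = 2.6667 / 6.0093 = 0.4438
  r[C,C] = 1 (diagonal).

R is symmetric with unit diagonal. Assembling:

R = [[1, 0.9802, 0.5049],
 [0.9802, 1, 0.4438],
 [0.5049, 0.4438, 1]]


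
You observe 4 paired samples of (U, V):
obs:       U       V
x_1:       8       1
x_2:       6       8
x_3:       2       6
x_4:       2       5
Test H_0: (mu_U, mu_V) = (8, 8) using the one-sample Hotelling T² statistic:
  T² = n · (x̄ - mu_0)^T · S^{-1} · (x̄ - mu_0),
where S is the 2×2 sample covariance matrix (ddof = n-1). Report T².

Step 1 — sample mean vector:
  mean(U) = (8 + 6 + 2 + 2) / 4 = 18/4 = 4.5
  mean(V) = (1 + 8 + 6 + 5) / 4 = 20/4 = 5
  x̄ = (4.5, 5),  deviation x̄ - mu_0 = (4.5, 5) - (8, 8) = (-3.5, -3).

Step 2 — sample covariance matrix, S[i,j] = (1/(n-1)) · Σ_k (x_{k,i} - mean_i) · (x_{k,j} - mean_j), divisor n-1 = 3:
  S[U,U] = ((3.5)·(3.5) + (1.5)·(1.5) + (-2.5)·(-2.5) + (-2.5)·(-2.5)) / 3 = 27/3 = 9
  S[U,V] = ((3.5)·(-4) + (1.5)·(3) + (-2.5)·(1) + (-2.5)·(0)) / 3 = -12/3 = -4
  S[V,V] = ((-4)·(-4) + (3)·(3) + (1)·(1) + (0)·(0)) / 3 = 26/3 = 8.6667
  S = [[9, -4],
 [-4, 8.6667]].

Step 3 — invert S. det(S) = 9·8.6667 - (-4)² = 62.
  S^{-1} = (1/det) · [[d, -b], [-b, a]] = [[0.1398, 0.0645],
 [0.0645, 0.1452]].

Step 4 — quadratic form (x̄ - mu_0)^T · S^{-1} · (x̄ - mu_0):
  S^{-1} · (x̄ - mu_0) = (-0.6828, -0.6613),
  (x̄ - mu_0)^T · [...] = (-3.5)·(-0.6828) + (-3)·(-0.6613) = 4.3737.

Step 5 — scale by n: T² = 4 · 4.3737 = 17.4946.

T² ≈ 17.4946


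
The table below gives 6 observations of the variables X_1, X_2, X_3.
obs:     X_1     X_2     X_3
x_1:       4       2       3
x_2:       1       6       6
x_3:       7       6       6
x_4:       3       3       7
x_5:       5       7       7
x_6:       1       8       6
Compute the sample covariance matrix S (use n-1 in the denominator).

Step 1 — column means:
  mean(X_1) = (4 + 1 + 7 + 3 + 5 + 1) / 6 = 21/6 = 3.5
  mean(X_2) = (2 + 6 + 6 + 3 + 7 + 8) / 6 = 32/6 = 5.3333
  mean(X_3) = (3 + 6 + 6 + 7 + 7 + 6) / 6 = 35/6 = 5.8333

Step 2 — sample covariance S[i,j] = (1/(n-1)) · Σ_k (x_{k,i} - mean_i) · (x_{k,j} - mean_j), with n-1 = 5.
  S[X_1,X_1] = ((0.5)·(0.5) + (-2.5)·(-2.5) + (3.5)·(3.5) + (-0.5)·(-0.5) + (1.5)·(1.5) + (-2.5)·(-2.5)) / 5 = 27.5/5 = 5.5
  S[X_1,X_2] = ((0.5)·(-3.3333) + (-2.5)·(0.6667) + (3.5)·(0.6667) + (-0.5)·(-2.3333) + (1.5)·(1.6667) + (-2.5)·(2.6667)) / 5 = -4/5 = -0.8
  S[X_1,X_3] = ((0.5)·(-2.8333) + (-2.5)·(0.1667) + (3.5)·(0.1667) + (-0.5)·(1.1667) + (1.5)·(1.1667) + (-2.5)·(0.1667)) / 5 = -0.5/5 = -0.1
  S[X_2,X_2] = ((-3.3333)·(-3.3333) + (0.6667)·(0.6667) + (0.6667)·(0.6667) + (-2.3333)·(-2.3333) + (1.6667)·(1.6667) + (2.6667)·(2.6667)) / 5 = 27.3333/5 = 5.4667
  S[X_2,X_3] = ((-3.3333)·(-2.8333) + (0.6667)·(0.1667) + (0.6667)·(0.1667) + (-2.3333)·(1.1667) + (1.6667)·(1.1667) + (2.6667)·(0.1667)) / 5 = 9.3333/5 = 1.8667
  S[X_3,X_3] = ((-2.8333)·(-2.8333) + (0.1667)·(0.1667) + (0.1667)·(0.1667) + (1.1667)·(1.1667) + (1.1667)·(1.1667) + (0.1667)·(0.1667)) / 5 = 10.8333/5 = 2.1667

S is symmetric (S[j,i] = S[i,j]). Assembling:

S = [[5.5, -0.8, -0.1],
 [-0.8, 5.4667, 1.8667],
 [-0.1, 1.8667, 2.1667]]


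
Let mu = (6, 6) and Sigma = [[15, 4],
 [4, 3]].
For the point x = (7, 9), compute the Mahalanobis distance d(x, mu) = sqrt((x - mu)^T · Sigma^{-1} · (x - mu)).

Step 1 — centre the observation: (x - mu) = (1, 3).

Step 2 — invert Sigma. det(Sigma) = 15·3 - (4)² = 29.
  Sigma^{-1} = (1/det) · [[d, -b], [-b, a]] = [[0.1034, -0.1379],
 [-0.1379, 0.5172]].

Step 3 — form the quadratic (x - mu)^T · Sigma^{-1} · (x - mu):
  Sigma^{-1} · (x - mu) = (-0.3103, 1.4138).
  (x - mu)^T · [Sigma^{-1} · (x - mu)] = (1)·(-0.3103) + (3)·(1.4138) = 3.931.

Step 4 — take square root: d = √(3.931) ≈ 1.9827.

d(x, mu) = √(3.931) ≈ 1.9827


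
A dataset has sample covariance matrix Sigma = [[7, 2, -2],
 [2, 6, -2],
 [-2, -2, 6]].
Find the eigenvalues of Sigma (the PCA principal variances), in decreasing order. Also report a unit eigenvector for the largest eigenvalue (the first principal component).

Step 1 — characteristic polynomial p(λ) = det(λI - Sigma) = λ³ - tr·λ² + c_1·λ - det, where tr = trace, c_1 = sum of the principal 2×2 minors, det = det(Sigma):
  tr = 7 + 6 + 6 = 19,
  c_1 = (7·6 - (2)²) + (7·6 - (-2)²) + (6·6 - (-2)²) = 38 + 38 + 32 = 108,
  det = 7·(6·6 - (-2)²) - (2)·((2)·6 - (-2)·(-2)) + (-2)·((2)·(-2) - 6·(-2)) = 7·(32) - (2)·(8) + (-2)·(8) = 192.
  So p(λ) = λ³ - 19λ² + 108λ - 192.
Step 2 — look for an integer root (rational root theorem: any rational root is an integer divisor of 192). Testing λ = 4:
  p(4) = 64 - 304 + 432 - 192 = 0  ✓
  Dividing out (λ - 4): p(λ) = (λ - 4)(λ² - 15λ + 48).
Step 3 — remaining eigenvalues from the quadratic λ² - 15λ + 48 = 0:
  Δ = 15² - 4·48 = 225 - 192 = 33,  λ = (15 ± √33)/2 = (15 ± 5.7446)/2 ≈ 10.3723 or 4.6277.
  Sorted: λ_1 = 10.3723,  λ_2 = 4.6277,  λ_3 = 4  (check: sum = 19 = tr ✓).

Step 4 — unit eigenvector for λ_1 ≈ 10.3723: v spans the null space of (Sigma - λ_1 I), whose rows are
  r_1 = (-3.3723, 2, -2),  r_2 = (2, -4.3723, -2),  r_3 = (-2, -2, -4.3723).
  v is orthogonal to every row, so take v ∝ r_1 × r_2 = ((2)·(-2) - (-2)·(-4.3723), (-2)·(2) - (-3.3723)·(-2), (-3.3723)·(-4.3723) - (2)·(2)) ≈ (-12.7446, -10.7446, 10.7446).
  Rescale (multiply by -1 so the first nonzero entry is positive): u = (12.7446, 10.7446, -10.7446).
  ||u|| = √((12.7446)² + (10.7446)² + (-10.7446)²) = √(393.3151) ≈ 19.8322,  v_1 = u/||u|| ≈ (0.6426, 0.5418, -0.5418) (||v_1|| = 1).

λ_1 = 10.3723,  λ_2 = 4.6277,  λ_3 = 4;  v_1 ≈ (0.6426, 0.5418, -0.5418)


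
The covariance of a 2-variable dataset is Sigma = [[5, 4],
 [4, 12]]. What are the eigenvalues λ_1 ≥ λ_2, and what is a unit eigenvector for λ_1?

Step 1 — characteristic polynomial of 2×2 Sigma:
  det(Sigma - λI) = λ² - trace · λ + det = 0.
  trace = 5 + 12 = 17, det = 5·12 - (4)² = 44.
Step 2 — discriminant:
  Δ = trace² - 4·det = 289 - 176 = 113.
Step 3 — eigenvalues:
  λ = (trace ± √Δ)/2 = (17 ± 10.6301)/2,
  λ_1 = 13.8151,  λ_2 = 3.1849.

Step 4 — unit eigenvector for λ_1: solve (Sigma - λ_1 I)v = 0. First row:
  (5 - 13.8151)·v_x + (4)·v_y = 0, i.e. (-8.8151)·v_x + (4)·v_y = 0,
  so v ∝ (b, λ_1 - a) = (4, 8.8151) = u.
  ||u|| = √((4)² + (8.8151)²) = √(93.7055) ≈ 9.6802,
  v_1 = u/||u|| ≈ (0.4132, 0.9106) (||v_1|| = 1).

λ_1 = 13.8151,  λ_2 = 3.1849;  v_1 ≈ (0.4132, 0.9106)


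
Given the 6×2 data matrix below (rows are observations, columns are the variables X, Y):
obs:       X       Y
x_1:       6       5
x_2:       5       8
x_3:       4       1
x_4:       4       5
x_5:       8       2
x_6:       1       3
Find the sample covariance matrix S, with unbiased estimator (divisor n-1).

Step 1 — column means:
  mean(X) = (6 + 5 + 4 + 4 + 8 + 1) / 6 = 28/6 = 4.6667
  mean(Y) = (5 + 8 + 1 + 5 + 2 + 3) / 6 = 24/6 = 4

Step 2 — sample covariance S[i,j] = (1/(n-1)) · Σ_k (x_{k,i} - mean_i) · (x_{k,j} - mean_j), with n-1 = 5.
  S[X,X] = ((1.3333)·(1.3333) + (0.3333)·(0.3333) + (-0.6667)·(-0.6667) + (-0.6667)·(-0.6667) + (3.3333)·(3.3333) + (-3.6667)·(-3.6667)) / 5 = 27.3333/5 = 5.4667
  S[X,Y] = ((1.3333)·(1) + (0.3333)·(4) + (-0.6667)·(-3) + (-0.6667)·(1) + (3.3333)·(-2) + (-3.6667)·(-1)) / 5 = 1/5 = 0.2
  S[Y,Y] = ((1)·(1) + (4)·(4) + (-3)·(-3) + (1)·(1) + (-2)·(-2) + (-1)·(-1)) / 5 = 32/5 = 6.4

S is symmetric (S[j,i] = S[i,j]). Assembling:

S = [[5.4667, 0.2],
 [0.2, 6.4]]


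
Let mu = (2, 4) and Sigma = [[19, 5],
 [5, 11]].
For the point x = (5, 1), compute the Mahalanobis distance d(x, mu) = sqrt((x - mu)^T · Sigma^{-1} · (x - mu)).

Step 1 — centre the observation: (x - mu) = (3, -3).

Step 2 — invert Sigma. det(Sigma) = 19·11 - (5)² = 184.
  Sigma^{-1} = (1/det) · [[d, -b], [-b, a]] = [[0.0598, -0.0272],
 [-0.0272, 0.1033]].

Step 3 — form the quadratic (x - mu)^T · Sigma^{-1} · (x - mu):
  Sigma^{-1} · (x - mu) = (0.2609, -0.3913).
  (x - mu)^T · [Sigma^{-1} · (x - mu)] = (3)·(0.2609) + (-3)·(-0.3913) = 1.9565.

Step 4 — take square root: d = √(1.9565) ≈ 1.3988.

d(x, mu) = √(1.9565) ≈ 1.3988


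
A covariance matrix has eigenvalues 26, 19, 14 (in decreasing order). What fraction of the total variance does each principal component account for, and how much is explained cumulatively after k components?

Step 1 — total variance = trace(Sigma) = Σ λ_i = 26 + 19 + 14 = 59.

Step 2 — fraction explained by component i = λ_i / Σ λ:
  PC1: 26/59 = 0.4407
  PC2: 19/59 = 0.322
  PC3: 14/59 = 0.2373

Step 3 — cumulative fraction after k components = (λ_1 + ... + λ_k) / Σ λ:
  k = 1: 26/59 = 0.4407
  k = 2: (26 + 19)/59 = 45/59 = 0.7627
  k = 3: (26 + 19 + 14)/59 = 59/59 = 1

Summary (fraction, with percent):

explained: PC1 0.4407 (44.07%), PC2 0.322 (32.2%), PC3 0.2373 (23.73%);  cumulative: 0.4407, 0.7627, 1


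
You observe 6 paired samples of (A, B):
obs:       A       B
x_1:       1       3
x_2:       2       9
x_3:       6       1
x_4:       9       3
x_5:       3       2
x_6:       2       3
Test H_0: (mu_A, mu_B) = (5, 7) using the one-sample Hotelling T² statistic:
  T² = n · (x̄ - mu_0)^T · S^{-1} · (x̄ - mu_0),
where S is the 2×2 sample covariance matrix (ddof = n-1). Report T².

Step 1 — sample mean vector:
  mean(A) = (1 + 2 + 6 + 9 + 3 + 2) / 6 = 23/6 = 3.8333
  mean(B) = (3 + 9 + 1 + 3 + 2 + 3) / 6 = 21/6 = 3.5
  x̄ = (3.8333, 3.5),  deviation x̄ - mu_0 = (3.8333, 3.5) - (5, 7) = (-1.1667, -3.5).

Step 2 — sample covariance matrix, S[i,j] = (1/(n-1)) · Σ_k (x_{k,i} - mean_i) · (x_{k,j} - mean_j), divisor n-1 = 5:
  S[A,A] = ((-2.8333)·(-2.8333) + (-1.8333)·(-1.8333) + (2.1667)·(2.1667) + (5.1667)·(5.1667) + (-0.8333)·(-0.8333) + (-1.8333)·(-1.8333)) / 5 = 46.8333/5 = 9.3667
  S[A,B] = ((-2.8333)·(-0.5) + (-1.8333)·(5.5) + (2.1667)·(-2.5) + (5.1667)·(-0.5) + (-0.8333)·(-1.5) + (-1.8333)·(-0.5)) / 5 = -14.5/5 = -2.9
  S[B,B] = ((-0.5)·(-0.5) + (5.5)·(5.5) + (-2.5)·(-2.5) + (-0.5)·(-0.5) + (-1.5)·(-1.5) + (-0.5)·(-0.5)) / 5 = 39.5/5 = 7.9
  S = [[9.3667, -2.9],
 [-2.9, 7.9]].

Step 3 — invert S. det(S) = 9.3667·7.9 - (-2.9)² = 65.5867.
  S^{-1} = (1/det) · [[d, -b], [-b, a]] = [[0.1205, 0.0442],
 [0.0442, 0.1428]].

Step 4 — quadratic form (x̄ - mu_0)^T · S^{-1} · (x̄ - mu_0):
  S^{-1} · (x̄ - mu_0) = (-0.2953, -0.5514),
  (x̄ - mu_0)^T · [...] = (-1.1667)·(-0.2953) + (-3.5)·(-0.5514) = 2.2745.

Step 5 — scale by n: T² = 6 · 2.2745 = 13.6471.

T² ≈ 13.6471


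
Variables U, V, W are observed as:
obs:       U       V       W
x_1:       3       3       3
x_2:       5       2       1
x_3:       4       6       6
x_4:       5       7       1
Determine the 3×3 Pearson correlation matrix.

Step 1 — column means:
  mean(U) = (3 + 5 + 4 + 5) / 4 = 17/4 = 4.25
  mean(V) = (3 + 2 + 6 + 7) / 4 = 18/4 = 4.5
  mean(W) = (3 + 1 + 6 + 1) / 4 = 11/4 = 2.75

Step 2 — sample variances and covariances s[i,j] = (1/(n-1)) · Σ_k (x_{k,i} - mean_i) · (x_{k,j} - mean_j), with n-1 = 3:
  s[U,U] = ((-1.25)·(-1.25) + (0.75)·(0.75) + (-0.25)·(-0.25) + (0.75)·(0.75)) / 3 = 2.75/3 = 0.9167
  s[U,V] = ((-1.25)·(-1.5) + (0.75)·(-2.5) + (-0.25)·(1.5) + (0.75)·(2.5)) / 3 = 1.5/3 = 0.5
  s[U,W] = ((-1.25)·(0.25) + (0.75)·(-1.75) + (-0.25)·(3.25) + (0.75)·(-1.75)) / 3 = -3.75/3 = -1.25
  s[V,V] = ((-1.5)·(-1.5) + (-2.5)·(-2.5) + (1.5)·(1.5) + (2.5)·(2.5)) / 3 = 17/3 = 5.6667
  s[V,W] = ((-1.5)·(0.25) + (-2.5)·(-1.75) + (1.5)·(3.25) + (2.5)·(-1.75)) / 3 = 4.5/3 = 1.5
  s[W,W] = ((0.25)·(0.25) + (-1.75)·(-1.75) + (3.25)·(3.25) + (-1.75)·(-1.75)) / 3 = 16.75/3 = 5.5833
  Sample standard deviations s_i = √(s[i,i]):
  s(U) = √(0.9167) = 0.9574
  s(V) = √(5.6667) = 2.3805
  s(W) = √(5.5833) = 2.3629

Step 3 — r_{ij} = s_{ij} / (s_i · s_j):
  r[U,U] = 1 (diagonal).
  r[U,V] = 0.5 / (0.9574 · 2.3805) = 0.5 / 2.2791 = 0.2194
  r[U,W] = -1.25 / (0.9574 · 2.3629) = -1.25 / 2.2623 = -0.5525
  r[V,V] = 1 (diagonal).
  r[V,W] = 1.5 / (2.3805 · 2.3629) = 1.5 / 5.6248 = 0.2667
  r[W,W] = 1 (diagonal).

R is symmetric with unit diagonal. Assembling:

R = [[1, 0.2194, -0.5525],
 [0.2194, 1, 0.2667],
 [-0.5525, 0.2667, 1]]


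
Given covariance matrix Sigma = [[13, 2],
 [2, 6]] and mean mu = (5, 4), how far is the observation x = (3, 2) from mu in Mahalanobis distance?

Step 1 — centre the observation: (x - mu) = (-2, -2).

Step 2 — invert Sigma. det(Sigma) = 13·6 - (2)² = 74.
  Sigma^{-1} = (1/det) · [[d, -b], [-b, a]] = [[0.0811, -0.027],
 [-0.027, 0.1757]].

Step 3 — form the quadratic (x - mu)^T · Sigma^{-1} · (x - mu):
  Sigma^{-1} · (x - mu) = (-0.1081, -0.2973).
  (x - mu)^T · [Sigma^{-1} · (x - mu)] = (-2)·(-0.1081) + (-2)·(-0.2973) = 0.8108.

Step 4 — take square root: d = √(0.8108) ≈ 0.9005.

d(x, mu) = √(0.8108) ≈ 0.9005


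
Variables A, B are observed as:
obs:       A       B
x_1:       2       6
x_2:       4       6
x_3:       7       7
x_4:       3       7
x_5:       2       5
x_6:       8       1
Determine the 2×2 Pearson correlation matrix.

Step 1 — column means:
  mean(A) = (2 + 4 + 7 + 3 + 2 + 8) / 6 = 26/6 = 4.3333
  mean(B) = (6 + 6 + 7 + 7 + 5 + 1) / 6 = 32/6 = 5.3333

Step 2 — sample variances and covariances s[i,j] = (1/(n-1)) · Σ_k (x_{k,i} - mean_i) · (x_{k,j} - mean_j), with n-1 = 5:
  s[A,A] = ((-2.3333)·(-2.3333) + (-0.3333)·(-0.3333) + (2.6667)·(2.6667) + (-1.3333)·(-1.3333) + (-2.3333)·(-2.3333) + (3.6667)·(3.6667)) / 5 = 33.3333/5 = 6.6667
  s[A,B] = ((-2.3333)·(0.6667) + (-0.3333)·(0.6667) + (2.6667)·(1.6667) + (-1.3333)·(1.6667) + (-2.3333)·(-0.3333) + (3.6667)·(-4.3333)) / 5 = -14.6667/5 = -2.9333
  s[B,B] = ((0.6667)·(0.6667) + (0.6667)·(0.6667) + (1.6667)·(1.6667) + (1.6667)·(1.6667) + (-0.3333)·(-0.3333) + (-4.3333)·(-4.3333)) / 5 = 25.3333/5 = 5.0667
  Sample standard deviations s_i = √(s[i,i]):
  s(A) = √(6.6667) = 2.582
  s(B) = √(5.0667) = 2.2509

Step 3 — r_{ij} = s_{ij} / (s_i · s_j):
  r[A,A] = 1 (diagonal).
  r[A,B] = -2.9333 / (2.582 · 2.2509) = -2.9333 / 5.8119 = -0.5047
  r[B,B] = 1 (diagonal).

R is symmetric with unit diagonal. Assembling:

R = [[1, -0.5047],
 [-0.5047, 1]]
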